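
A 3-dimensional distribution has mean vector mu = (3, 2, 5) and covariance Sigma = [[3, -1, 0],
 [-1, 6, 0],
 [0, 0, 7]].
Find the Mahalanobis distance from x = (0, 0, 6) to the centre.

Step 1 — centre the observation: (x - mu) = (-3, -2, 1).

Step 2 — invert Sigma (cofactor / det for 3×3, or solve directly):
  Sigma^{-1} = [[0.3529, 0.0588, 0],
 [0.0588, 0.1765, 0],
 [0, 0, 0.1429]].

Step 3 — form the quadratic (x - mu)^T · Sigma^{-1} · (x - mu):
  Sigma^{-1} · (x - mu) = (-1.1765, -0.5294, 0.1429).
  (x - mu)^T · [Sigma^{-1} · (x - mu)] = (-3)·(-1.1765) + (-2)·(-0.5294) + (1)·(0.1429) = 4.7311.

Step 4 — take square root: d = √(4.7311) ≈ 2.1751.

d(x, mu) = √(4.7311) ≈ 2.1751


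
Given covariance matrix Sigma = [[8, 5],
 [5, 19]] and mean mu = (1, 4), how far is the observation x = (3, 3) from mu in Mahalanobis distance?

Step 1 — centre the observation: (x - mu) = (2, -1).

Step 2 — invert Sigma. det(Sigma) = 8·19 - (5)² = 127.
  Sigma^{-1} = (1/det) · [[d, -b], [-b, a]] = [[0.1496, -0.0394],
 [-0.0394, 0.063]].

Step 3 — form the quadratic (x - mu)^T · Sigma^{-1} · (x - mu):
  Sigma^{-1} · (x - mu) = (0.3386, -0.1417).
  (x - mu)^T · [Sigma^{-1} · (x - mu)] = (2)·(0.3386) + (-1)·(-0.1417) = 0.8189.

Step 4 — take square root: d = √(0.8189) ≈ 0.9049.

d(x, mu) = √(0.8189) ≈ 0.9049


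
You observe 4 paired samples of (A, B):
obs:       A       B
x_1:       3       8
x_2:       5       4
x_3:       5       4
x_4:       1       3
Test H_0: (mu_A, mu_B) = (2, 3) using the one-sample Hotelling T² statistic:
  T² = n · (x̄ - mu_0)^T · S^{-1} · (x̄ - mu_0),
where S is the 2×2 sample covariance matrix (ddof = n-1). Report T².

Step 1 — sample mean vector:
  mean(A) = (3 + 5 + 5 + 1) / 4 = 14/4 = 3.5
  mean(B) = (8 + 4 + 4 + 3) / 4 = 19/4 = 4.75
  x̄ = (3.5, 4.75),  deviation x̄ - mu_0 = (3.5, 4.75) - (2, 3) = (1.5, 1.75).

Step 2 — sample covariance matrix, S[i,j] = (1/(n-1)) · Σ_k (x_{k,i} - mean_i) · (x_{k,j} - mean_j), divisor n-1 = 3:
  S[A,A] = ((-0.5)·(-0.5) + (1.5)·(1.5) + (1.5)·(1.5) + (-2.5)·(-2.5)) / 3 = 11/3 = 3.6667
  S[A,B] = ((-0.5)·(3.25) + (1.5)·(-0.75) + (1.5)·(-0.75) + (-2.5)·(-1.75)) / 3 = 0.5/3 = 0.1667
  S[B,B] = ((3.25)·(3.25) + (-0.75)·(-0.75) + (-0.75)·(-0.75) + (-1.75)·(-1.75)) / 3 = 14.75/3 = 4.9167
  S = [[3.6667, 0.1667],
 [0.1667, 4.9167]].

Step 3 — invert S. det(S) = 3.6667·4.9167 - (0.1667)² = 18.
  S^{-1} = (1/det) · [[d, -b], [-b, a]] = [[0.2731, -0.0093],
 [-0.0093, 0.2037]].

Step 4 — quadratic form (x̄ - mu_0)^T · S^{-1} · (x̄ - mu_0):
  S^{-1} · (x̄ - mu_0) = (0.3935, 0.3426),
  (x̄ - mu_0)^T · [...] = (1.5)·(0.3935) + (1.75)·(0.3426) = 1.1898.

Step 5 — scale by n: T² = 4 · 1.1898 = 4.7593.

T² ≈ 4.7593


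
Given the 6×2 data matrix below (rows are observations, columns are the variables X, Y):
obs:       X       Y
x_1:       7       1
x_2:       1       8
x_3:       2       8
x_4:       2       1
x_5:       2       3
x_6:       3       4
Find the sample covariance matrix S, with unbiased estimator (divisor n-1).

Step 1 — column means:
  mean(X) = (7 + 1 + 2 + 2 + 2 + 3) / 6 = 17/6 = 2.8333
  mean(Y) = (1 + 8 + 8 + 1 + 3 + 4) / 6 = 25/6 = 4.1667

Step 2 — sample covariance S[i,j] = (1/(n-1)) · Σ_k (x_{k,i} - mean_i) · (x_{k,j} - mean_j), with n-1 = 5.
  S[X,X] = ((4.1667)·(4.1667) + (-1.8333)·(-1.8333) + (-0.8333)·(-0.8333) + (-0.8333)·(-0.8333) + (-0.8333)·(-0.8333) + (0.1667)·(0.1667)) / 5 = 22.8333/5 = 4.5667
  S[X,Y] = ((4.1667)·(-3.1667) + (-1.8333)·(3.8333) + (-0.8333)·(3.8333) + (-0.8333)·(-3.1667) + (-0.8333)·(-1.1667) + (0.1667)·(-0.1667)) / 5 = -19.8333/5 = -3.9667
  S[Y,Y] = ((-3.1667)·(-3.1667) + (3.8333)·(3.8333) + (3.8333)·(3.8333) + (-3.1667)·(-3.1667) + (-1.1667)·(-1.1667) + (-0.1667)·(-0.1667)) / 5 = 50.8333/5 = 10.1667

S is symmetric (S[j,i] = S[i,j]). Assembling:

S = [[4.5667, -3.9667],
 [-3.9667, 10.1667]]


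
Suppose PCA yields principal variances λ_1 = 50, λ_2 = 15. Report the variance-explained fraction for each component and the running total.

Step 1 — total variance = trace(Sigma) = Σ λ_i = 50 + 15 = 65.

Step 2 — fraction explained by component i = λ_i / Σ λ:
  PC1: 50/65 = 0.7692
  PC2: 15/65 = 0.2308

Step 3 — cumulative fraction after k components = (λ_1 + ... + λ_k) / Σ λ:
  k = 1: 50/65 = 0.7692
  k = 2: (50 + 15)/65 = 65/65 = 1

Summary (fraction, with percent):

explained: PC1 0.7692 (76.92%), PC2 0.2308 (23.08%);  cumulative: 0.7692, 1


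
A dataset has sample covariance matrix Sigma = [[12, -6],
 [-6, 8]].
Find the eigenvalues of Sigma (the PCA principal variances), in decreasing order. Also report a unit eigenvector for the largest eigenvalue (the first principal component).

Step 1 — characteristic polynomial of 2×2 Sigma:
  det(Sigma - λI) = λ² - trace · λ + det = 0.
  trace = 12 + 8 = 20, det = 12·8 - (-6)² = 60.
Step 2 — discriminant:
  Δ = trace² - 4·det = 400 - 240 = 160.
Step 3 — eigenvalues:
  λ = (trace ± √Δ)/2 = (20 ± 12.6491)/2,
  λ_1 = 16.3246,  λ_2 = 3.6754.

Step 4 — unit eigenvector for λ_1: solve (Sigma - λ_1 I)v = 0. First row:
  (12 - 16.3246)·v_x + (-6)·v_y = 0, i.e. (-4.3246)·v_x + (-6)·v_y = 0,
  so v ∝ (b, λ_1 - a) = (-6, 4.3246); multiply by -1 so the first entry is positive: u = (6, -4.3246).
  ||u|| = √((6)² + (-4.3246)²) = √(54.7018) ≈ 7.3961,
  v_1 = u/||u|| ≈ (0.8112, -0.5847) (||v_1|| = 1).

λ_1 = 16.3246,  λ_2 = 3.6754;  v_1 ≈ (0.8112, -0.5847)


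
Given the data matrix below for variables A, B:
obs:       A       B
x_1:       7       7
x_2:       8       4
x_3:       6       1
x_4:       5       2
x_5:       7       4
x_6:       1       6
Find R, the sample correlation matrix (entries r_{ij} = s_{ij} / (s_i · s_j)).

Step 1 — column means:
  mean(A) = (7 + 8 + 6 + 5 + 7 + 1) / 6 = 34/6 = 5.6667
  mean(B) = (7 + 4 + 1 + 2 + 4 + 6) / 6 = 24/6 = 4

Step 2 — sample variances and covariances s[i,j] = (1/(n-1)) · Σ_k (x_{k,i} - mean_i) · (x_{k,j} - mean_j), with n-1 = 5:
  s[A,A] = ((1.3333)·(1.3333) + (2.3333)·(2.3333) + (0.3333)·(0.3333) + (-0.6667)·(-0.6667) + (1.3333)·(1.3333) + (-4.6667)·(-4.6667)) / 5 = 31.3333/5 = 6.2667
  s[A,B] = ((1.3333)·(3) + (2.3333)·(0) + (0.3333)·(-3) + (-0.6667)·(-2) + (1.3333)·(0) + (-4.6667)·(2)) / 5 = -5/5 = -1
  s[B,B] = ((3)·(3) + (0)·(0) + (-3)·(-3) + (-2)·(-2) + (0)·(0) + (2)·(2)) / 5 = 26/5 = 5.2
  Sample standard deviations s_i = √(s[i,i]):
  s(A) = √(6.2667) = 2.5033
  s(B) = √(5.2) = 2.2804

Step 3 — r_{ij} = s_{ij} / (s_i · s_j):
  r[A,A] = 1 (diagonal).
  r[A,B] = -1 / (2.5033 · 2.2804) = -1 / 5.7085 = -0.1752
  r[B,B] = 1 (diagonal).

R is symmetric with unit diagonal. Assembling:

R = [[1, -0.1752],
 [-0.1752, 1]]


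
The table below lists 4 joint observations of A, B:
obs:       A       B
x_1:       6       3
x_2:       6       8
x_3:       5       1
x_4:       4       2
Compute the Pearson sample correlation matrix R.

Step 1 — column means:
  mean(A) = (6 + 6 + 5 + 4) / 4 = 21/4 = 5.25
  mean(B) = (3 + 8 + 1 + 2) / 4 = 14/4 = 3.5

Step 2 — sample variances and covariances s[i,j] = (1/(n-1)) · Σ_k (x_{k,i} - mean_i) · (x_{k,j} - mean_j), with n-1 = 3:
  s[A,A] = ((0.75)·(0.75) + (0.75)·(0.75) + (-0.25)·(-0.25) + (-1.25)·(-1.25)) / 3 = 2.75/3 = 0.9167
  s[A,B] = ((0.75)·(-0.5) + (0.75)·(4.5) + (-0.25)·(-2.5) + (-1.25)·(-1.5)) / 3 = 5.5/3 = 1.8333
  s[B,B] = ((-0.5)·(-0.5) + (4.5)·(4.5) + (-2.5)·(-2.5) + (-1.5)·(-1.5)) / 3 = 29/3 = 9.6667
  Sample standard deviations s_i = √(s[i,i]):
  s(A) = √(0.9167) = 0.9574
  s(B) = √(9.6667) = 3.1091

Step 3 — r_{ij} = s_{ij} / (s_i · s_j):
  r[A,A] = 1 (diagonal).
  r[A,B] = 1.8333 / (0.9574 · 3.1091) = 1.8333 / 2.9768 = 0.6159
  r[B,B] = 1 (diagonal).

R is symmetric with unit diagonal. Assembling:

R = [[1, 0.6159],
 [0.6159, 1]]


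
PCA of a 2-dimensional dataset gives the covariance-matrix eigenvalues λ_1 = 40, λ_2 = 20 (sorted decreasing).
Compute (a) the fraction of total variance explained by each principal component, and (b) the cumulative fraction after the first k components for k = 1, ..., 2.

Step 1 — total variance = trace(Sigma) = Σ λ_i = 40 + 20 = 60.

Step 2 — fraction explained by component i = λ_i / Σ λ:
  PC1: 40/60 = 0.6667
  PC2: 20/60 = 0.3333

Step 3 — cumulative fraction after k components = (λ_1 + ... + λ_k) / Σ λ:
  k = 1: 40/60 = 0.6667
  k = 2: (40 + 20)/60 = 60/60 = 1

Summary (fraction, with percent):

explained: PC1 0.6667 (66.67%), PC2 0.3333 (33.33%);  cumulative: 0.6667, 1


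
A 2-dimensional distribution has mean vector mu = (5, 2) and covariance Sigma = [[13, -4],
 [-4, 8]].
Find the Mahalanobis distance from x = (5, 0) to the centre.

Step 1 — centre the observation: (x - mu) = (0, -2).

Step 2 — invert Sigma. det(Sigma) = 13·8 - (-4)² = 88.
  Sigma^{-1} = (1/det) · [[d, -b], [-b, a]] = [[0.0909, 0.0455],
 [0.0455, 0.1477]].

Step 3 — form the quadratic (x - mu)^T · Sigma^{-1} · (x - mu):
  Sigma^{-1} · (x - mu) = (-0.0909, -0.2955).
  (x - mu)^T · [Sigma^{-1} · (x - mu)] = (0)·(-0.0909) + (-2)·(-0.2955) = 0.5909.

Step 4 — take square root: d = √(0.5909) ≈ 0.7687.

d(x, mu) = √(0.5909) ≈ 0.7687


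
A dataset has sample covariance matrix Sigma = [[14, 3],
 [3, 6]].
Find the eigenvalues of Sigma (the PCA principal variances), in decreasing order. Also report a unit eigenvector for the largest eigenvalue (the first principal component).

Step 1 — characteristic polynomial of 2×2 Sigma:
  det(Sigma - λI) = λ² - trace · λ + det = 0.
  trace = 14 + 6 = 20, det = 14·6 - (3)² = 75.
Step 2 — discriminant:
  Δ = trace² - 4·det = 400 - 300 = 100.
Step 3 — eigenvalues:
  λ = (trace ± √Δ)/2 = (20 ± 10)/2,
  λ_1 = 15,  λ_2 = 5.

Step 4 — unit eigenvector for λ_1: solve (Sigma - λ_1 I)v = 0. First row:
  (14 - 15)·v_x + (3)·v_y = 0, i.e. (-1)·v_x + (3)·v_y = 0,
  so v ∝ (b, λ_1 - a) = (3, 1) = u.
  ||u|| = √((3)² + (1)²) = √(10) ≈ 3.1623,
  v_1 = u/||u|| ≈ (0.9487, 0.3162) (||v_1|| = 1).

λ_1 = 15,  λ_2 = 5;  v_1 ≈ (0.9487, 0.3162)


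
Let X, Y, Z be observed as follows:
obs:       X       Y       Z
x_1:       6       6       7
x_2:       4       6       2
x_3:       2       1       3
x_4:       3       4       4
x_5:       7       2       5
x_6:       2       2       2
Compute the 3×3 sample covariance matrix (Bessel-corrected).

Step 1 — column means:
  mean(X) = (6 + 4 + 2 + 3 + 7 + 2) / 6 = 24/6 = 4
  mean(Y) = (6 + 6 + 1 + 4 + 2 + 2) / 6 = 21/6 = 3.5
  mean(Z) = (7 + 2 + 3 + 4 + 5 + 2) / 6 = 23/6 = 3.8333

Step 2 — sample covariance S[i,j] = (1/(n-1)) · Σ_k (x_{k,i} - mean_i) · (x_{k,j} - mean_j), with n-1 = 5.
  S[X,X] = ((2)·(2) + (0)·(0) + (-2)·(-2) + (-1)·(-1) + (3)·(3) + (-2)·(-2)) / 5 = 22/5 = 4.4
  S[X,Y] = ((2)·(2.5) + (0)·(2.5) + (-2)·(-2.5) + (-1)·(0.5) + (3)·(-1.5) + (-2)·(-1.5)) / 5 = 8/5 = 1.6
  S[X,Z] = ((2)·(3.1667) + (0)·(-1.8333) + (-2)·(-0.8333) + (-1)·(0.1667) + (3)·(1.1667) + (-2)·(-1.8333)) / 5 = 15/5 = 3
  S[Y,Y] = ((2.5)·(2.5) + (2.5)·(2.5) + (-2.5)·(-2.5) + (0.5)·(0.5) + (-1.5)·(-1.5) + (-1.5)·(-1.5)) / 5 = 23.5/5 = 4.7
  S[Y,Z] = ((2.5)·(3.1667) + (2.5)·(-1.8333) + (-2.5)·(-0.8333) + (0.5)·(0.1667) + (-1.5)·(1.1667) + (-1.5)·(-1.8333)) / 5 = 6.5/5 = 1.3
  S[Z,Z] = ((3.1667)·(3.1667) + (-1.8333)·(-1.8333) + (-0.8333)·(-0.8333) + (0.1667)·(0.1667) + (1.1667)·(1.1667) + (-1.8333)·(-1.8333)) / 5 = 18.8333/5 = 3.7667

S is symmetric (S[j,i] = S[i,j]). Assembling:

S = [[4.4, 1.6, 3],
 [1.6, 4.7, 1.3],
 [3, 1.3, 3.7667]]


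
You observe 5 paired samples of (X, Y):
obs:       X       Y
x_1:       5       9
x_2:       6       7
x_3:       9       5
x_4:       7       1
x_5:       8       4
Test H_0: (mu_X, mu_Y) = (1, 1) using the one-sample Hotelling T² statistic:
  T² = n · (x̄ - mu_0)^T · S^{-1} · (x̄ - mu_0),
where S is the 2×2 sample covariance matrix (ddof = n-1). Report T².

Step 1 — sample mean vector:
  mean(X) = (5 + 6 + 9 + 7 + 8) / 5 = 35/5 = 7
  mean(Y) = (9 + 7 + 5 + 1 + 4) / 5 = 26/5 = 5.2
  x̄ = (7, 5.2),  deviation x̄ - mu_0 = (7, 5.2) - (1, 1) = (6, 4.2).

Step 2 — sample covariance matrix, S[i,j] = (1/(n-1)) · Σ_k (x_{k,i} - mean_i) · (x_{k,j} - mean_j), divisor n-1 = 4:
  S[X,X] = ((-2)·(-2) + (-1)·(-1) + (2)·(2) + (0)·(0) + (1)·(1)) / 4 = 10/4 = 2.5
  S[X,Y] = ((-2)·(3.8) + (-1)·(1.8) + (2)·(-0.2) + (0)·(-4.2) + (1)·(-1.2)) / 4 = -11/4 = -2.75
  S[Y,Y] = ((3.8)·(3.8) + (1.8)·(1.8) + (-0.2)·(-0.2) + (-4.2)·(-4.2) + (-1.2)·(-1.2)) / 4 = 36.8/4 = 9.2
  S = [[2.5, -2.75],
 [-2.75, 9.2]].

Step 3 — invert S. det(S) = 2.5·9.2 - (-2.75)² = 15.4375.
  S^{-1} = (1/det) · [[d, -b], [-b, a]] = [[0.596, 0.1781],
 [0.1781, 0.1619]].

Step 4 — quadratic form (x̄ - mu_0)^T · S^{-1} · (x̄ - mu_0):
  S^{-1} · (x̄ - mu_0) = (4.3239, 1.749),
  (x̄ - mu_0)^T · [...] = (6)·(4.3239) + (4.2)·(1.749) = 33.2891.

Step 5 — scale by n: T² = 5 · 33.2891 = 166.4453.

T² ≈ 166.4453


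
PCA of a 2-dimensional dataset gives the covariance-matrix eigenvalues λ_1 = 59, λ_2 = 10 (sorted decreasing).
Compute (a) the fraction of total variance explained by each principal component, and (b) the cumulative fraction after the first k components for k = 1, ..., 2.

Step 1 — total variance = trace(Sigma) = Σ λ_i = 59 + 10 = 69.

Step 2 — fraction explained by component i = λ_i / Σ λ:
  PC1: 59/69 = 0.8551
  PC2: 10/69 = 0.1449

Step 3 — cumulative fraction after k components = (λ_1 + ... + λ_k) / Σ λ:
  k = 1: 59/69 = 0.8551
  k = 2: (59 + 10)/69 = 69/69 = 1

Summary (fraction, with percent):

explained: PC1 0.8551 (85.51%), PC2 0.1449 (14.49%);  cumulative: 0.8551, 1


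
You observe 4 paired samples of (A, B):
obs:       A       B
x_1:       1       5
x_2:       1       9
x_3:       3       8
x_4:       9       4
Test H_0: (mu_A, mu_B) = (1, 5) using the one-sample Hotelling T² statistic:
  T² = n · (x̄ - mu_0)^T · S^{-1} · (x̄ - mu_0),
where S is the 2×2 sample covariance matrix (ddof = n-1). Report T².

Step 1 — sample mean vector:
  mean(A) = (1 + 1 + 3 + 9) / 4 = 14/4 = 3.5
  mean(B) = (5 + 9 + 8 + 4) / 4 = 26/4 = 6.5
  x̄ = (3.5, 6.5),  deviation x̄ - mu_0 = (3.5, 6.5) - (1, 5) = (2.5, 1.5).

Step 2 — sample covariance matrix, S[i,j] = (1/(n-1)) · Σ_k (x_{k,i} - mean_i) · (x_{k,j} - mean_j), divisor n-1 = 3:
  S[A,A] = ((-2.5)·(-2.5) + (-2.5)·(-2.5) + (-0.5)·(-0.5) + (5.5)·(5.5)) / 3 = 43/3 = 14.3333
  S[A,B] = ((-2.5)·(-1.5) + (-2.5)·(2.5) + (-0.5)·(1.5) + (5.5)·(-2.5)) / 3 = -17/3 = -5.6667
  S[B,B] = ((-1.5)·(-1.5) + (2.5)·(2.5) + (1.5)·(1.5) + (-2.5)·(-2.5)) / 3 = 17/3 = 5.6667
  S = [[14.3333, -5.6667],
 [-5.6667, 5.6667]].

Step 3 — invert S. det(S) = 14.3333·5.6667 - (-5.6667)² = 49.1111.
  S^{-1} = (1/det) · [[d, -b], [-b, a]] = [[0.1154, 0.1154],
 [0.1154, 0.2919]].

Step 4 — quadratic form (x̄ - mu_0)^T · S^{-1} · (x̄ - mu_0):
  S^{-1} · (x̄ - mu_0) = (0.4615, 0.7262),
  (x̄ - mu_0)^T · [...] = (2.5)·(0.4615) + (1.5)·(0.7262) = 2.2432.

Step 5 — scale by n: T² = 4 · 2.2432 = 8.9729.

T² ≈ 8.9729


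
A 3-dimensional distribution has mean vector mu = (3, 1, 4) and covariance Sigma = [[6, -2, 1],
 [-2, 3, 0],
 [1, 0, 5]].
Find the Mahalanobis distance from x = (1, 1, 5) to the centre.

Step 1 — centre the observation: (x - mu) = (-2, 0, 1).

Step 2 — invert Sigma (cofactor / det for 3×3, or solve directly):
  Sigma^{-1} = [[0.2239, 0.1493, -0.0448],
 [0.1493, 0.4328, -0.0299],
 [-0.0448, -0.0299, 0.209]].

Step 3 — form the quadratic (x - mu)^T · Sigma^{-1} · (x - mu):
  Sigma^{-1} · (x - mu) = (-0.4925, -0.3284, 0.2985).
  (x - mu)^T · [Sigma^{-1} · (x - mu)] = (-2)·(-0.4925) + (0)·(-0.3284) + (1)·(0.2985) = 1.2836.

Step 4 — take square root: d = √(1.2836) ≈ 1.133.

d(x, mu) = √(1.2836) ≈ 1.133


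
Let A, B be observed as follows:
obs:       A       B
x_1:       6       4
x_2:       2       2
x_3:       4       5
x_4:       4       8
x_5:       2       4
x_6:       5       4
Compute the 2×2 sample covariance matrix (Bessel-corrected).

Step 1 — column means:
  mean(A) = (6 + 2 + 4 + 4 + 2 + 5) / 6 = 23/6 = 3.8333
  mean(B) = (4 + 2 + 5 + 8 + 4 + 4) / 6 = 27/6 = 4.5

Step 2 — sample covariance S[i,j] = (1/(n-1)) · Σ_k (x_{k,i} - mean_i) · (x_{k,j} - mean_j), with n-1 = 5.
  S[A,A] = ((2.1667)·(2.1667) + (-1.8333)·(-1.8333) + (0.1667)·(0.1667) + (0.1667)·(0.1667) + (-1.8333)·(-1.8333) + (1.1667)·(1.1667)) / 5 = 12.8333/5 = 2.5667
  S[A,B] = ((2.1667)·(-0.5) + (-1.8333)·(-2.5) + (0.1667)·(0.5) + (0.1667)·(3.5) + (-1.8333)·(-0.5) + (1.1667)·(-0.5)) / 5 = 4.5/5 = 0.9
  S[B,B] = ((-0.5)·(-0.5) + (-2.5)·(-2.5) + (0.5)·(0.5) + (3.5)·(3.5) + (-0.5)·(-0.5) + (-0.5)·(-0.5)) / 5 = 19.5/5 = 3.9

S is symmetric (S[j,i] = S[i,j]). Assembling:

S = [[2.5667, 0.9],
 [0.9, 3.9]]


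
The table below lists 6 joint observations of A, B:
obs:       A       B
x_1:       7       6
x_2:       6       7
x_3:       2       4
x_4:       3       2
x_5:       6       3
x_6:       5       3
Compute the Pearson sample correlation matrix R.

Step 1 — column means:
  mean(A) = (7 + 6 + 2 + 3 + 6 + 5) / 6 = 29/6 = 4.8333
  mean(B) = (6 + 7 + 4 + 2 + 3 + 3) / 6 = 25/6 = 4.1667

Step 2 — sample variances and covariances s[i,j] = (1/(n-1)) · Σ_k (x_{k,i} - mean_i) · (x_{k,j} - mean_j), with n-1 = 5:
  s[A,A] = ((2.1667)·(2.1667) + (1.1667)·(1.1667) + (-2.8333)·(-2.8333) + (-1.8333)·(-1.8333) + (1.1667)·(1.1667) + (0.1667)·(0.1667)) / 5 = 18.8333/5 = 3.7667
  s[A,B] = ((2.1667)·(1.8333) + (1.1667)·(2.8333) + (-2.8333)·(-0.1667) + (-1.8333)·(-2.1667) + (1.1667)·(-1.1667) + (0.1667)·(-1.1667)) / 5 = 10.1667/5 = 2.0333
  s[B,B] = ((1.8333)·(1.8333) + (2.8333)·(2.8333) + (-0.1667)·(-0.1667) + (-2.1667)·(-2.1667) + (-1.1667)·(-1.1667) + (-1.1667)·(-1.1667)) / 5 = 18.8333/5 = 3.7667
  Sample standard deviations s_i = √(s[i,i]):
  s(A) = √(3.7667) = 1.9408
  s(B) = √(3.7667) = 1.9408

Step 3 — r_{ij} = s_{ij} / (s_i · s_j):
  r[A,A] = 1 (diagonal).
  r[A,B] = 2.0333 / (1.9408 · 1.9408) = 2.0333 / 3.7667 = 0.5398
  r[B,B] = 1 (diagonal).

R is symmetric with unit diagonal. Assembling:

R = [[1, 0.5398],
 [0.5398, 1]]


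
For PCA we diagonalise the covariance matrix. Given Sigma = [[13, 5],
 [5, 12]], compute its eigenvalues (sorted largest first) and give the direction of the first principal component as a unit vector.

Step 1 — characteristic polynomial of 2×2 Sigma:
  det(Sigma - λI) = λ² - trace · λ + det = 0.
  trace = 13 + 12 = 25, det = 13·12 - (5)² = 131.
Step 2 — discriminant:
  Δ = trace² - 4·det = 625 - 524 = 101.
Step 3 — eigenvalues:
  λ = (trace ± √Δ)/2 = (25 ± 10.0499)/2,
  λ_1 = 17.5249,  λ_2 = 7.4751.

Step 4 — unit eigenvector for λ_1: solve (Sigma - λ_1 I)v = 0. First row:
  (13 - 17.5249)·v_x + (5)·v_y = 0, i.e. (-4.5249)·v_x + (5)·v_y = 0,
  so v ∝ (b, λ_1 - a) = (5, 4.5249) = u.
  ||u|| = √((5)² + (4.5249)²) = √(45.4751) ≈ 6.7435,
  v_1 = u/||u|| ≈ (0.7415, 0.671) (||v_1|| = 1).

λ_1 = 17.5249,  λ_2 = 7.4751;  v_1 ≈ (0.7415, 0.671)


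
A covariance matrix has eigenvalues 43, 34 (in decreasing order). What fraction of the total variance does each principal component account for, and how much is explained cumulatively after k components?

Step 1 — total variance = trace(Sigma) = Σ λ_i = 43 + 34 = 77.

Step 2 — fraction explained by component i = λ_i / Σ λ:
  PC1: 43/77 = 0.5584
  PC2: 34/77 = 0.4416

Step 3 — cumulative fraction after k components = (λ_1 + ... + λ_k) / Σ λ:
  k = 1: 43/77 = 0.5584
  k = 2: (43 + 34)/77 = 77/77 = 1

Summary (fraction, with percent):

explained: PC1 0.5584 (55.84%), PC2 0.4416 (44.16%);  cumulative: 0.5584, 1


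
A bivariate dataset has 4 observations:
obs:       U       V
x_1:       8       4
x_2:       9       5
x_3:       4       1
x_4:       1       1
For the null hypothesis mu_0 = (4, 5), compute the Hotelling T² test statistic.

Step 1 — sample mean vector:
  mean(U) = (8 + 9 + 4 + 1) / 4 = 22/4 = 5.5
  mean(V) = (4 + 5 + 1 + 1) / 4 = 11/4 = 2.75
  x̄ = (5.5, 2.75),  deviation x̄ - mu_0 = (5.5, 2.75) - (4, 5) = (1.5, -2.25).

Step 2 — sample covariance matrix, S[i,j] = (1/(n-1)) · Σ_k (x_{k,i} - mean_i) · (x_{k,j} - mean_j), divisor n-1 = 3:
  S[U,U] = ((2.5)·(2.5) + (3.5)·(3.5) + (-1.5)·(-1.5) + (-4.5)·(-4.5)) / 3 = 41/3 = 13.6667
  S[U,V] = ((2.5)·(1.25) + (3.5)·(2.25) + (-1.5)·(-1.75) + (-4.5)·(-1.75)) / 3 = 21.5/3 = 7.1667
  S[V,V] = ((1.25)·(1.25) + (2.25)·(2.25) + (-1.75)·(-1.75) + (-1.75)·(-1.75)) / 3 = 12.75/3 = 4.25
  S = [[13.6667, 7.1667],
 [7.1667, 4.25]].

Step 3 — invert S. det(S) = 13.6667·4.25 - (7.1667)² = 6.7222.
  S^{-1} = (1/det) · [[d, -b], [-b, a]] = [[0.6322, -1.0661],
 [-1.0661, 2.0331]].

Step 4 — quadratic form (x̄ - mu_0)^T · S^{-1} · (x̄ - mu_0):
  S^{-1} · (x̄ - mu_0) = (3.3471, -6.1736),
  (x̄ - mu_0)^T · [...] = (1.5)·(3.3471) + (-2.25)·(-6.1736) = 18.9112.

Step 5 — scale by n: T² = 4 · 18.9112 = 75.6446.

T² ≈ 75.6446


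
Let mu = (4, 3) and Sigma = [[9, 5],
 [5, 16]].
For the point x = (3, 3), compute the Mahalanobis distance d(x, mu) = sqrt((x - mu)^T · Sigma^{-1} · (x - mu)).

Step 1 — centre the observation: (x - mu) = (-1, 0).

Step 2 — invert Sigma. det(Sigma) = 9·16 - (5)² = 119.
  Sigma^{-1} = (1/det) · [[d, -b], [-b, a]] = [[0.1345, -0.042],
 [-0.042, 0.0756]].

Step 3 — form the quadratic (x - mu)^T · Sigma^{-1} · (x - mu):
  Sigma^{-1} · (x - mu) = (-0.1345, 0.042).
  (x - mu)^T · [Sigma^{-1} · (x - mu)] = (-1)·(-0.1345) + (0)·(0.042) = 0.1345.

Step 4 — take square root: d = √(0.1345) ≈ 0.3667.

d(x, mu) = √(0.1345) ≈ 0.3667


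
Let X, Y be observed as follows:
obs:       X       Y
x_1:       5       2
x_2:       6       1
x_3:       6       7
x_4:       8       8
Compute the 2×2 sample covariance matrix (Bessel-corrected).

Step 1 — column means:
  mean(X) = (5 + 6 + 6 + 8) / 4 = 25/4 = 6.25
  mean(Y) = (2 + 1 + 7 + 8) / 4 = 18/4 = 4.5

Step 2 — sample covariance S[i,j] = (1/(n-1)) · Σ_k (x_{k,i} - mean_i) · (x_{k,j} - mean_j), with n-1 = 3.
  S[X,X] = ((-1.25)·(-1.25) + (-0.25)·(-0.25) + (-0.25)·(-0.25) + (1.75)·(1.75)) / 3 = 4.75/3 = 1.5833
  S[X,Y] = ((-1.25)·(-2.5) + (-0.25)·(-3.5) + (-0.25)·(2.5) + (1.75)·(3.5)) / 3 = 9.5/3 = 3.1667
  S[Y,Y] = ((-2.5)·(-2.5) + (-3.5)·(-3.5) + (2.5)·(2.5) + (3.5)·(3.5)) / 3 = 37/3 = 12.3333

S is symmetric (S[j,i] = S[i,j]). Assembling:

S = [[1.5833, 3.1667],
 [3.1667, 12.3333]]


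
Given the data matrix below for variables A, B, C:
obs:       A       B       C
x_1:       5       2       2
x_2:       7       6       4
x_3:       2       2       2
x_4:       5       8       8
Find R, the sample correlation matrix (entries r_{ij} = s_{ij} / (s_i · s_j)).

Step 1 — column means:
  mean(A) = (5 + 7 + 2 + 5) / 4 = 19/4 = 4.75
  mean(B) = (2 + 6 + 2 + 8) / 4 = 18/4 = 4.5
  mean(C) = (2 + 4 + 2 + 8) / 4 = 16/4 = 4

Step 2 — sample variances and covariances s[i,j] = (1/(n-1)) · Σ_k (x_{k,i} - mean_i) · (x_{k,j} - mean_j), with n-1 = 3:
  s[A,A] = ((0.25)·(0.25) + (2.25)·(2.25) + (-2.75)·(-2.75) + (0.25)·(0.25)) / 3 = 12.75/3 = 4.25
  s[A,B] = ((0.25)·(-2.5) + (2.25)·(1.5) + (-2.75)·(-2.5) + (0.25)·(3.5)) / 3 = 10.5/3 = 3.5
  s[A,C] = ((0.25)·(-2) + (2.25)·(0) + (-2.75)·(-2) + (0.25)·(4)) / 3 = 6/3 = 2
  s[B,B] = ((-2.5)·(-2.5) + (1.5)·(1.5) + (-2.5)·(-2.5) + (3.5)·(3.5)) / 3 = 27/3 = 9
  s[B,C] = ((-2.5)·(-2) + (1.5)·(0) + (-2.5)·(-2) + (3.5)·(4)) / 3 = 24/3 = 8
  s[C,C] = ((-2)·(-2) + (0)·(0) + (-2)·(-2) + (4)·(4)) / 3 = 24/3 = 8
  Sample standard deviations s_i = √(s[i,i]):
  s(A) = √(4.25) = 2.0616
  s(B) = √(9) = 3
  s(C) = √(8) = 2.8284

Step 3 — r_{ij} = s_{ij} / (s_i · s_j):
  r[A,A] = 1 (diagonal).
  r[A,B] = 3.5 / (2.0616 · 3) = 3.5 / 6.1847 = 0.5659
  r[A,C] = 2 / (2.0616 · 2.8284) = 2 / 5.831 = 0.343
  r[B,B] = 1 (diagonal).
  r[B,C] = 8 / (3 · 2.8284) = 8 / 8.4853 = 0.9428
  r[C,C] = 1 (diagonal).

R is symmetric with unit diagonal. Assembling:

R = [[1, 0.5659, 0.343],
 [0.5659, 1, 0.9428],
 [0.343, 0.9428, 1]]


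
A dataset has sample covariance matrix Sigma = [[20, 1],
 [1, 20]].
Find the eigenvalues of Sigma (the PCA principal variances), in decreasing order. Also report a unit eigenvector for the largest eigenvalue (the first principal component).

Step 1 — characteristic polynomial of 2×2 Sigma:
  det(Sigma - λI) = λ² - trace · λ + det = 0.
  trace = 20 + 20 = 40, det = 20·20 - (1)² = 399.
Step 2 — discriminant:
  Δ = trace² - 4·det = 1600 - 1596 = 4.
Step 3 — eigenvalues:
  λ = (trace ± √Δ)/2 = (40 ± 2)/2,
  λ_1 = 21,  λ_2 = 19.

Step 4 — unit eigenvector for λ_1: solve (Sigma - λ_1 I)v = 0. First row:
  (20 - 21)·v_x + (1)·v_y = 0, i.e. (-1)·v_x + (1)·v_y = 0,
  so v ∝ (b, λ_1 - a) = (1, 1) = u.
  ||u|| = √((1)² + (1)²) = √(2) ≈ 1.4142,
  v_1 = u/||u|| ≈ (0.7071, 0.7071) (||v_1|| = 1).

λ_1 = 21,  λ_2 = 19;  v_1 ≈ (0.7071, 0.7071)


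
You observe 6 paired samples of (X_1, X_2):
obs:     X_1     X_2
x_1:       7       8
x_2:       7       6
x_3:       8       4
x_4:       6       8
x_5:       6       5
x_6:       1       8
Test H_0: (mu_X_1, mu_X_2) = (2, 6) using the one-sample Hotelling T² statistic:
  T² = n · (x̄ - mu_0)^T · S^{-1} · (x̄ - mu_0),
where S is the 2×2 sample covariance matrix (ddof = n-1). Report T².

Step 1 — sample mean vector:
  mean(X_1) = (7 + 7 + 8 + 6 + 6 + 1) / 6 = 35/6 = 5.8333
  mean(X_2) = (8 + 6 + 4 + 8 + 5 + 8) / 6 = 39/6 = 6.5
  x̄ = (5.8333, 6.5),  deviation x̄ - mu_0 = (5.8333, 6.5) - (2, 6) = (3.8333, 0.5).

Step 2 — sample covariance matrix, S[i,j] = (1/(n-1)) · Σ_k (x_{k,i} - mean_i) · (x_{k,j} - mean_j), divisor n-1 = 5:
  S[X_1,X_1] = ((1.1667)·(1.1667) + (1.1667)·(1.1667) + (2.1667)·(2.1667) + (0.1667)·(0.1667) + (0.1667)·(0.1667) + (-4.8333)·(-4.8333)) / 5 = 30.8333/5 = 6.1667
  S[X_1,X_2] = ((1.1667)·(1.5) + (1.1667)·(-0.5) + (2.1667)·(-2.5) + (0.1667)·(1.5) + (0.1667)·(-1.5) + (-4.8333)·(1.5)) / 5 = -11.5/5 = -2.3
  S[X_2,X_2] = ((1.5)·(1.5) + (-0.5)·(-0.5) + (-2.5)·(-2.5) + (1.5)·(1.5) + (-1.5)·(-1.5) + (1.5)·(1.5)) / 5 = 15.5/5 = 3.1
  S = [[6.1667, -2.3],
 [-2.3, 3.1]].

Step 3 — invert S. det(S) = 6.1667·3.1 - (-2.3)² = 13.8267.
  S^{-1} = (1/det) · [[d, -b], [-b, a]] = [[0.2242, 0.1663],
 [0.1663, 0.446]].

Step 4 — quadratic form (x̄ - mu_0)^T · S^{-1} · (x̄ - mu_0):
  S^{-1} · (x̄ - mu_0) = (0.9426, 0.8607),
  (x̄ - mu_0)^T · [...] = (3.8333)·(0.9426) + (0.5)·(0.8607) = 4.0437.

Step 5 — scale by n: T² = 6 · 4.0437 = 24.2623.

T² ≈ 24.2623


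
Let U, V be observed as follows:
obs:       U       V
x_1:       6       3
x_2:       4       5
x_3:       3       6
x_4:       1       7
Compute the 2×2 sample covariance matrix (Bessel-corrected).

Step 1 — column means:
  mean(U) = (6 + 4 + 3 + 1) / 4 = 14/4 = 3.5
  mean(V) = (3 + 5 + 6 + 7) / 4 = 21/4 = 5.25

Step 2 — sample covariance S[i,j] = (1/(n-1)) · Σ_k (x_{k,i} - mean_i) · (x_{k,j} - mean_j), with n-1 = 3.
  S[U,U] = ((2.5)·(2.5) + (0.5)·(0.5) + (-0.5)·(-0.5) + (-2.5)·(-2.5)) / 3 = 13/3 = 4.3333
  S[U,V] = ((2.5)·(-2.25) + (0.5)·(-0.25) + (-0.5)·(0.75) + (-2.5)·(1.75)) / 3 = -10.5/3 = -3.5
  S[V,V] = ((-2.25)·(-2.25) + (-0.25)·(-0.25) + (0.75)·(0.75) + (1.75)·(1.75)) / 3 = 8.75/3 = 2.9167

S is symmetric (S[j,i] = S[i,j]). Assembling:

S = [[4.3333, -3.5],
 [-3.5, 2.9167]]


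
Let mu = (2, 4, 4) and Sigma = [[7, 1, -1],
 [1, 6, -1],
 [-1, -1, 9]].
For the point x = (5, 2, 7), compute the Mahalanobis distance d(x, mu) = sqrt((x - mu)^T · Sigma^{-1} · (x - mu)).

Step 1 — centre the observation: (x - mu) = (3, -2, 3).

Step 2 — invert Sigma (cofactor / det for 3×3, or solve directly):
  Sigma^{-1} = [[0.148, -0.0223, 0.014],
 [-0.0223, 0.1732, 0.0168],
 [0.014, 0.0168, 0.1145]].

Step 3 — form the quadratic (x - mu)^T · Sigma^{-1} · (x - mu):
  Sigma^{-1} · (x - mu) = (0.5307, -0.3631, 0.352).
  (x - mu)^T · [Sigma^{-1} · (x - mu)] = (3)·(0.5307) + (-2)·(-0.3631) + (3)·(0.352) = 3.3743.

Step 4 — take square root: d = √(3.3743) ≈ 1.8369.

d(x, mu) = √(3.3743) ≈ 1.8369


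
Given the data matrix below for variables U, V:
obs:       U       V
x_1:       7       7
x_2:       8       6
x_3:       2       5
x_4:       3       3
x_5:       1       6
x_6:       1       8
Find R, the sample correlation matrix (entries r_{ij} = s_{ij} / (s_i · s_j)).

Step 1 — column means:
  mean(U) = (7 + 8 + 2 + 3 + 1 + 1) / 6 = 22/6 = 3.6667
  mean(V) = (7 + 6 + 5 + 3 + 6 + 8) / 6 = 35/6 = 5.8333

Step 2 — sample variances and covariances s[i,j] = (1/(n-1)) · Σ_k (x_{k,i} - mean_i) · (x_{k,j} - mean_j), with n-1 = 5:
  s[U,U] = ((3.3333)·(3.3333) + (4.3333)·(4.3333) + (-1.6667)·(-1.6667) + (-0.6667)·(-0.6667) + (-2.6667)·(-2.6667) + (-2.6667)·(-2.6667)) / 5 = 47.3333/5 = 9.4667
  s[U,V] = ((3.3333)·(1.1667) + (4.3333)·(0.1667) + (-1.6667)·(-0.8333) + (-0.6667)·(-2.8333) + (-2.6667)·(0.1667) + (-2.6667)·(2.1667)) / 5 = 1.6667/5 = 0.3333
  s[V,V] = ((1.1667)·(1.1667) + (0.1667)·(0.1667) + (-0.8333)·(-0.8333) + (-2.8333)·(-2.8333) + (0.1667)·(0.1667) + (2.1667)·(2.1667)) / 5 = 14.8333/5 = 2.9667
  Sample standard deviations s_i = √(s[i,i]):
  s(U) = √(9.4667) = 3.0768
  s(V) = √(2.9667) = 1.7224

Step 3 — r_{ij} = s_{ij} / (s_i · s_j):
  r[U,U] = 1 (diagonal).
  r[U,V] = 0.3333 / (3.0768 · 1.7224) = 0.3333 / 5.2995 = 0.0629
  r[V,V] = 1 (diagonal).

R is symmetric with unit diagonal. Assembling:

R = [[1, 0.0629],
 [0.0629, 1]]


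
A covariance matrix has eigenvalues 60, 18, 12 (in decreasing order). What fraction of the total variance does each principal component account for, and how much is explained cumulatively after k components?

Step 1 — total variance = trace(Sigma) = Σ λ_i = 60 + 18 + 12 = 90.

Step 2 — fraction explained by component i = λ_i / Σ λ:
  PC1: 60/90 = 0.6667
  PC2: 18/90 = 0.2
  PC3: 12/90 = 0.1333

Step 3 — cumulative fraction after k components = (λ_1 + ... + λ_k) / Σ λ:
  k = 1: 60/90 = 0.6667
  k = 2: (60 + 18)/90 = 78/90 = 0.8667
  k = 3: (60 + 18 + 12)/90 = 90/90 = 1

Summary (fraction, with percent):

explained: PC1 0.6667 (66.67%), PC2 0.2 (20%), PC3 0.1333 (13.33%);  cumulative: 0.6667, 0.8667, 1


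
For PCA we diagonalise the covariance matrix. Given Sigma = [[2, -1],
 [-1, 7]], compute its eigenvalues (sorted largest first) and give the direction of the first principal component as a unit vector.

Step 1 — characteristic polynomial of 2×2 Sigma:
  det(Sigma - λI) = λ² - trace · λ + det = 0.
  trace = 2 + 7 = 9, det = 2·7 - (-1)² = 13.
Step 2 — discriminant:
  Δ = trace² - 4·det = 81 - 52 = 29.
Step 3 — eigenvalues:
  λ = (trace ± √Δ)/2 = (9 ± 5.3852)/2,
  λ_1 = 7.1926,  λ_2 = 1.8074.

Step 4 — unit eigenvector for λ_1: solve (Sigma - λ_1 I)v = 0. First row:
  (2 - 7.1926)·v_x + (-1)·v_y = 0, i.e. (-5.1926)·v_x + (-1)·v_y = 0,
  so v ∝ (b, λ_1 - a) = (-1, 5.1926); multiply by -1 so the first entry is positive: u = (1, -5.1926).
  ||u|| = √((1)² + (-5.1926)²) = √(27.9629) ≈ 5.288,
  v_1 = u/||u|| ≈ (0.1891, -0.982) (||v_1|| = 1).

λ_1 = 7.1926,  λ_2 = 1.8074;  v_1 ≈ (0.1891, -0.982)


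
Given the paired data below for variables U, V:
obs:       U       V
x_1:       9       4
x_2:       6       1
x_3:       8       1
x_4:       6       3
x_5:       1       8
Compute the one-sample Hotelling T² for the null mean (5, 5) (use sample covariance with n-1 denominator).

Step 1 — sample mean vector:
  mean(U) = (9 + 6 + 8 + 6 + 1) / 5 = 30/5 = 6
  mean(V) = (4 + 1 + 1 + 3 + 8) / 5 = 17/5 = 3.4
  x̄ = (6, 3.4),  deviation x̄ - mu_0 = (6, 3.4) - (5, 5) = (1, -1.6).

Step 2 — sample covariance matrix, S[i,j] = (1/(n-1)) · Σ_k (x_{k,i} - mean_i) · (x_{k,j} - mean_j), divisor n-1 = 4:
  S[U,U] = ((3)·(3) + (0)·(0) + (2)·(2) + (0)·(0) + (-5)·(-5)) / 4 = 38/4 = 9.5
  S[U,V] = ((3)·(0.6) + (0)·(-2.4) + (2)·(-2.4) + (0)·(-0.4) + (-5)·(4.6)) / 4 = -26/4 = -6.5
  S[V,V] = ((0.6)·(0.6) + (-2.4)·(-2.4) + (-2.4)·(-2.4) + (-0.4)·(-0.4) + (4.6)·(4.6)) / 4 = 33.2/4 = 8.3
  S = [[9.5, -6.5],
 [-6.5, 8.3]].

Step 3 — invert S. det(S) = 9.5·8.3 - (-6.5)² = 36.6.
  S^{-1} = (1/det) · [[d, -b], [-b, a]] = [[0.2268, 0.1776],
 [0.1776, 0.2596]].

Step 4 — quadratic form (x̄ - mu_0)^T · S^{-1} · (x̄ - mu_0):
  S^{-1} · (x̄ - mu_0) = (-0.0574, -0.2377),
  (x̄ - mu_0)^T · [...] = (1)·(-0.0574) + (-1.6)·(-0.2377) = 0.323.

Step 5 — scale by n: T² = 5 · 0.323 = 1.6148.

T² ≈ 1.6148


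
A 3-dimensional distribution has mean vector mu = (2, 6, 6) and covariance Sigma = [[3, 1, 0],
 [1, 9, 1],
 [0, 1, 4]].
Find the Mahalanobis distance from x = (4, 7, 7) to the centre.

Step 1 — centre the observation: (x - mu) = (2, 1, 1).

Step 2 — invert Sigma (cofactor / det for 3×3, or solve directly):
  Sigma^{-1} = [[0.3465, -0.0396, 0.0099],
 [-0.0396, 0.1188, -0.0297],
 [0.0099, -0.0297, 0.2574]].

Step 3 — form the quadratic (x - mu)^T · Sigma^{-1} · (x - mu):
  Sigma^{-1} · (x - mu) = (0.6634, 0.0099, 0.2475).
  (x - mu)^T · [Sigma^{-1} · (x - mu)] = (2)·(0.6634) + (1)·(0.0099) + (1)·(0.2475) = 1.5842.

Step 4 — take square root: d = √(1.5842) ≈ 1.2586.

d(x, mu) = √(1.5842) ≈ 1.2586


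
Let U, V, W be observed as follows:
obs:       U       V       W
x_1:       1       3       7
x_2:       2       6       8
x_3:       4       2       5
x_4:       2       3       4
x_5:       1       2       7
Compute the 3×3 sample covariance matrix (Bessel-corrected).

Step 1 — column means:
  mean(U) = (1 + 2 + 4 + 2 + 1) / 5 = 10/5 = 2
  mean(V) = (3 + 6 + 2 + 3 + 2) / 5 = 16/5 = 3.2
  mean(W) = (7 + 8 + 5 + 4 + 7) / 5 = 31/5 = 6.2

Step 2 — sample covariance S[i,j] = (1/(n-1)) · Σ_k (x_{k,i} - mean_i) · (x_{k,j} - mean_j), with n-1 = 4.
  S[U,U] = ((-1)·(-1) + (0)·(0) + (2)·(2) + (0)·(0) + (-1)·(-1)) / 4 = 6/4 = 1.5
  S[U,V] = ((-1)·(-0.2) + (0)·(2.8) + (2)·(-1.2) + (0)·(-0.2) + (-1)·(-1.2)) / 4 = -1/4 = -0.25
  S[U,W] = ((-1)·(0.8) + (0)·(1.8) + (2)·(-1.2) + (0)·(-2.2) + (-1)·(0.8)) / 4 = -4/4 = -1
  S[V,V] = ((-0.2)·(-0.2) + (2.8)·(2.8) + (-1.2)·(-1.2) + (-0.2)·(-0.2) + (-1.2)·(-1.2)) / 4 = 10.8/4 = 2.7
  S[V,W] = ((-0.2)·(0.8) + (2.8)·(1.8) + (-1.2)·(-1.2) + (-0.2)·(-2.2) + (-1.2)·(0.8)) / 4 = 5.8/4 = 1.45
  S[W,W] = ((0.8)·(0.8) + (1.8)·(1.8) + (-1.2)·(-1.2) + (-2.2)·(-2.2) + (0.8)·(0.8)) / 4 = 10.8/4 = 2.7

S is symmetric (S[j,i] = S[i,j]). Assembling:

S = [[1.5, -0.25, -1],
 [-0.25, 2.7, 1.45],
 [-1, 1.45, 2.7]]


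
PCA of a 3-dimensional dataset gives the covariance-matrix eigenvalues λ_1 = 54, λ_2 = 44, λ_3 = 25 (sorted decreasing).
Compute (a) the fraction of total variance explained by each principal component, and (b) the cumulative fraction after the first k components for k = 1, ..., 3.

Step 1 — total variance = trace(Sigma) = Σ λ_i = 54 + 44 + 25 = 123.

Step 2 — fraction explained by component i = λ_i / Σ λ:
  PC1: 54/123 = 0.439
  PC2: 44/123 = 0.3577
  PC3: 25/123 = 0.2033

Step 3 — cumulative fraction after k components = (λ_1 + ... + λ_k) / Σ λ:
  k = 1: 54/123 = 0.439
  k = 2: (54 + 44)/123 = 98/123 = 0.7967
  k = 3: (54 + 44 + 25)/123 = 123/123 = 1

Summary (fraction, with percent):

explained: PC1 0.439 (43.9%), PC2 0.3577 (35.77%), PC3 0.2033 (20.33%);  cumulative: 0.439, 0.7967, 1


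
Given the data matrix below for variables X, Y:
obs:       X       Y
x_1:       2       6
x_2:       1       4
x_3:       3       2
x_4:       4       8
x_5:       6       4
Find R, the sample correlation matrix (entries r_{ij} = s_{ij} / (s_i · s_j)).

Step 1 — column means:
  mean(X) = (2 + 1 + 3 + 4 + 6) / 5 = 16/5 = 3.2
  mean(Y) = (6 + 4 + 2 + 8 + 4) / 5 = 24/5 = 4.8

Step 2 — sample variances and covariances s[i,j] = (1/(n-1)) · Σ_k (x_{k,i} - mean_i) · (x_{k,j} - mean_j), with n-1 = 4:
  s[X,X] = ((-1.2)·(-1.2) + (-2.2)·(-2.2) + (-0.2)·(-0.2) + (0.8)·(0.8) + (2.8)·(2.8)) / 4 = 14.8/4 = 3.7
  s[X,Y] = ((-1.2)·(1.2) + (-2.2)·(-0.8) + (-0.2)·(-2.8) + (0.8)·(3.2) + (2.8)·(-0.8)) / 4 = 1.2/4 = 0.3
  s[Y,Y] = ((1.2)·(1.2) + (-0.8)·(-0.8) + (-2.8)·(-2.8) + (3.2)·(3.2) + (-0.8)·(-0.8)) / 4 = 20.8/4 = 5.2
  Sample standard deviations s_i = √(s[i,i]):
  s(X) = √(3.7) = 1.9235
  s(Y) = √(5.2) = 2.2804

Step 3 — r_{ij} = s_{ij} / (s_i · s_j):
  r[X,X] = 1 (diagonal).
  r[X,Y] = 0.3 / (1.9235 · 2.2804) = 0.3 / 4.3863 = 0.0684
  r[Y,Y] = 1 (diagonal).

R is symmetric with unit diagonal. Assembling:

R = [[1, 0.0684],
 [0.0684, 1]]


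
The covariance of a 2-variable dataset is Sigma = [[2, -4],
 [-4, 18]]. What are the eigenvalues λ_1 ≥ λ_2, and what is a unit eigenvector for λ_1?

Step 1 — characteristic polynomial of 2×2 Sigma:
  det(Sigma - λI) = λ² - trace · λ + det = 0.
  trace = 2 + 18 = 20, det = 2·18 - (-4)² = 20.
Step 2 — discriminant:
  Δ = trace² - 4·det = 400 - 80 = 320.
Step 3 — eigenvalues:
  λ = (trace ± √Δ)/2 = (20 ± 17.8885)/2,
  λ_1 = 18.9443,  λ_2 = 1.0557.

Step 4 — unit eigenvector for λ_1: solve (Sigma - λ_1 I)v = 0. First row:
  (2 - 18.9443)·v_x + (-4)·v_y = 0, i.e. (-16.9443)·v_x + (-4)·v_y = 0,
  so v ∝ (b, λ_1 - a) = (-4, 16.9443); multiply by -1 so the first entry is positive: u = (4, -16.9443).
  ||u|| = √((4)² + (-16.9443)²) = √(303.1084) ≈ 17.41,
  v_1 = u/||u|| ≈ (0.2298, -0.9732) (||v_1|| = 1).

λ_1 = 18.9443,  λ_2 = 1.0557;  v_1 ≈ (0.2298, -0.9732)


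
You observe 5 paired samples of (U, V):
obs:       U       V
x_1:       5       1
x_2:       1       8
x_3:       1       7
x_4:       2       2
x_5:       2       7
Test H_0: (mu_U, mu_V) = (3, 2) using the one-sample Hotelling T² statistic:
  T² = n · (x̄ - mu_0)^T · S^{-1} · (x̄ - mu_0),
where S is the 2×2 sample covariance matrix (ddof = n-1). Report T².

Step 1 — sample mean vector:
  mean(U) = (5 + 1 + 1 + 2 + 2) / 5 = 11/5 = 2.2
  mean(V) = (1 + 8 + 7 + 2 + 7) / 5 = 25/5 = 5
  x̄ = (2.2, 5),  deviation x̄ - mu_0 = (2.2, 5) - (3, 2) = (-0.8, 3).

Step 2 — sample covariance matrix, S[i,j] = (1/(n-1)) · Σ_k (x_{k,i} - mean_i) · (x_{k,j} - mean_j), divisor n-1 = 4:
  S[U,U] = ((2.8)·(2.8) + (-1.2)·(-1.2) + (-1.2)·(-1.2) + (-0.2)·(-0.2) + (-0.2)·(-0.2)) / 4 = 10.8/4 = 2.7
  S[U,V] = ((2.8)·(-4) + (-1.2)·(3) + (-1.2)·(2) + (-0.2)·(-3) + (-0.2)·(2)) / 4 = -17/4 = -4.25
  S[V,V] = ((-4)·(-4) + (3)·(3) + (2)·(2) + (-3)·(-3) + (2)·(2)) / 4 = 42/4 = 10.5
  S = [[2.7, -4.25],
 [-4.25, 10.5]].

Step 3 — invert S. det(S) = 2.7·10.5 - (-4.25)² = 10.2875.
  S^{-1} = (1/det) · [[d, -b], [-b, a]] = [[1.0207, 0.4131],
 [0.4131, 0.2625]].

Step 4 — quadratic form (x̄ - mu_0)^T · S^{-1} · (x̄ - mu_0):
  S^{-1} · (x̄ - mu_0) = (0.4228, 0.4569),
  (x̄ - mu_0)^T · [...] = (-0.8)·(0.4228) + (3)·(0.4569) = 1.0323.

Step 5 — scale by n: T² = 5 · 1.0323 = 5.1616.

T² ≈ 5.1616


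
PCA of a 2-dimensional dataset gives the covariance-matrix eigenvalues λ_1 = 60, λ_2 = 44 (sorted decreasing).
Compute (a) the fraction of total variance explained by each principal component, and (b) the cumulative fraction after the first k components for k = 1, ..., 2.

Step 1 — total variance = trace(Sigma) = Σ λ_i = 60 + 44 = 104.

Step 2 — fraction explained by component i = λ_i / Σ λ:
  PC1: 60/104 = 0.5769
  PC2: 44/104 = 0.4231

Step 3 — cumulative fraction after k components = (λ_1 + ... + λ_k) / Σ λ:
  k = 1: 60/104 = 0.5769
  k = 2: (60 + 44)/104 = 104/104 = 1

Summary (fraction, with percent):

explained: PC1 0.5769 (57.69%), PC2 0.4231 (42.31%);  cumulative: 0.5769, 1


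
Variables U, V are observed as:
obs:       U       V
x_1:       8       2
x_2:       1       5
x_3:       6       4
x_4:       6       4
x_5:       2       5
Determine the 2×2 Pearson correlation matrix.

Step 1 — column means:
  mean(U) = (8 + 1 + 6 + 6 + 2) / 5 = 23/5 = 4.6
  mean(V) = (2 + 5 + 4 + 4 + 5) / 5 = 20/5 = 4

Step 2 — sample variances and covariances s[i,j] = (1/(n-1)) · Σ_k (x_{k,i} - mean_i) · (x_{k,j} - mean_j), with n-1 = 4:
  s[U,U] = ((3.4)·(3.4) + (-3.6)·(-3.6) + (1.4)·(1.4) + (1.4)·(1.4) + (-2.6)·(-2.6)) / 4 = 35.2/4 = 8.8
  s[U,V] = ((3.4)·(-2) + (-3.6)·(1) + (1.4)·(0) + (1.4)·(0) + (-2.6)·(1)) / 4 = -13/4 = -3.25
  s[V,V] = ((-2)·(-2) + (1)·(1) + (0)·(0) + (0)·(0) + (1)·(1)) / 4 = 6/4 = 1.5
  Sample standard deviations s_i = √(s[i,i]):
  s(U) = √(8.8) = 2.9665
  s(V) = √(1.5) = 1.2247

Step 3 — r_{ij} = s_{ij} / (s_i · s_j):
  r[U,U] = 1 (diagonal).
  r[U,V] = -3.25 / (2.9665 · 1.2247) = -3.25 / 3.6332 = -0.8945
  r[V,V] = 1 (diagonal).

R is symmetric with unit diagonal. Assembling:

R = [[1, -0.8945],
 [-0.8945, 1]]
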